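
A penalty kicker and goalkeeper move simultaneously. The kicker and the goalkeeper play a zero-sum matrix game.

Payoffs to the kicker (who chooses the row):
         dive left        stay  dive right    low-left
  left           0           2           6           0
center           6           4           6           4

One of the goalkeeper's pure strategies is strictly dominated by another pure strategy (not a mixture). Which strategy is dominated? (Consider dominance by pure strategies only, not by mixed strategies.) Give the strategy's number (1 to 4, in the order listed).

3

The goalkeeper prefers columns that give the kicker less. Compare dive right with stay: 2 < 6, 4 < 6.
So stay strictly dominates dive right for the goalkeeper; dive right is strictly dominated.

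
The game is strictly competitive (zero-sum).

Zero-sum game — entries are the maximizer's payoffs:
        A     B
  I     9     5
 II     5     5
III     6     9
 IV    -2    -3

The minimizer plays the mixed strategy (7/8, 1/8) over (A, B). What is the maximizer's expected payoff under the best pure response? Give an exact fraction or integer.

I: (9)·(7/8) + (5)·(1/8) = 17/2.
II: (5)·(7/8) + (5)·(1/8) = 5.
III: (6)·(7/8) + (9)·(1/8) = 51/8.
IV: (-2)·(7/8) + (-3)·(1/8) = -17/8.
The best pure response is I with expected payoff 17/2.

17/2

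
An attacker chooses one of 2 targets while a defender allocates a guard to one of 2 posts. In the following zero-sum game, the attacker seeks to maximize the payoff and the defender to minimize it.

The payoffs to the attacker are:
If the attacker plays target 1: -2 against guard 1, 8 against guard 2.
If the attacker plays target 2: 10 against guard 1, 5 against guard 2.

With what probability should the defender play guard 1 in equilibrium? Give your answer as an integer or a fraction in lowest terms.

Row minima are -2 and 5, so the attacker's maximin is 5; column maxima are 10 and 8, so the defender's minimax is 8. These differ, so the equilibrium is in mixed strategies.
Let the defender play guard 1 with probability q. The attacker is indifferent when −2q + 8(1−q) = 10q + 5(1−q), giving q = 1/5.

1/5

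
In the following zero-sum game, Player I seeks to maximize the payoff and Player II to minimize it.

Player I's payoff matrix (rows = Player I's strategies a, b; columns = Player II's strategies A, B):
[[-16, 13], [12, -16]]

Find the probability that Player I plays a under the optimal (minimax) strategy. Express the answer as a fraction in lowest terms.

28/57

Row minima are -16 and -16, so Player I's maximin is -16; column maxima are 12 and 13, so Player II's minimax is 12. These differ, so the equilibrium is in mixed strategies.
Let Player I play a with probability p. Player II is indifferent when −16p + 12(1−p) = 13p − 16(1−p), giving p = 28/57.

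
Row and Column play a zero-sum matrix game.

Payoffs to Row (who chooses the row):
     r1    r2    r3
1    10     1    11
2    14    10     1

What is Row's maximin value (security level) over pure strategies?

1

The worst-case payoff for each row is 1: 1, 2: 1.
The best of these is 1.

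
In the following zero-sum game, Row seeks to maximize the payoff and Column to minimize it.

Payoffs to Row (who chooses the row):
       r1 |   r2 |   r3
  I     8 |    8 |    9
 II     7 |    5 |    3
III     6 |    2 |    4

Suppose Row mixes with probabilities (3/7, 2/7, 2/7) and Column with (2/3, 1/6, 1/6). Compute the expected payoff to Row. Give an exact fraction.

93/14

Against (2/3, 1/6, 1/6), each row's expected payoff is I: 49/6; II: 6; III: 5.
Taking the (3/7, 2/7, 2/7)-weighted average: (3/7)·(49/6) + (2/7)·(6) + (2/7)·(5) = 93/14.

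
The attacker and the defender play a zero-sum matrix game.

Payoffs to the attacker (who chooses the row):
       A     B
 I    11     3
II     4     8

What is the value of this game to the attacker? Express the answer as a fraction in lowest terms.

19/3

Row minima are 3 and 4, so the attacker's maximin is 4; column maxima are 11 and 8, so the defender's minimax is 8. These differ, so the equilibrium is in mixed strategies.
Let the attacker play I with probability p. The defender is indifferent when 11p + 4(1−p) = 3p + 8(1−p), giving p = 1/3.
Let the defender play A with probability q. The attacker is indifferent when 11q + 3(1−q) = 4q + 8(1−q), giving q = 5/12.
The value is 11·(5/12) + (3)·(7/12) = 19/3.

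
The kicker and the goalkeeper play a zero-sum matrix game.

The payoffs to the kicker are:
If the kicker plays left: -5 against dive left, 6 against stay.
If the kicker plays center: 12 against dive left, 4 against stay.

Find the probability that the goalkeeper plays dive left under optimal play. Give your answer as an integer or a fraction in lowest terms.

Row minima are -5 and 4, so the kicker's maximin is 4; column maxima are 12 and 6, so the goalkeeper's minimax is 6. These differ, so the equilibrium is in mixed strategies.
Let the goalkeeper play dive left with probability q. The kicker is indifferent when −5q + 6(1−q) = 12q + 4(1−q), giving q = 2/19.

2/19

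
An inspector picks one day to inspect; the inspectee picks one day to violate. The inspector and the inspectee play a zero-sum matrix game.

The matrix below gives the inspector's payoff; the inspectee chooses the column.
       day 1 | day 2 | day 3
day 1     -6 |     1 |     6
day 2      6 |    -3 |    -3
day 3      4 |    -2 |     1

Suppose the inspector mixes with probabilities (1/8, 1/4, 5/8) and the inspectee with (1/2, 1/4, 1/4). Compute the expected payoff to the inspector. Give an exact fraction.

21/16

Against (1/2, 1/4, 1/4), each row's expected payoff is day 1: -5/4; day 2: 3/2; day 3: 7/4.
Taking the (1/8, 1/4, 5/8)-weighted average: (1/8)·(-5/4) + (1/4)·(3/2) + (5/8)·(7/4) = 21/16.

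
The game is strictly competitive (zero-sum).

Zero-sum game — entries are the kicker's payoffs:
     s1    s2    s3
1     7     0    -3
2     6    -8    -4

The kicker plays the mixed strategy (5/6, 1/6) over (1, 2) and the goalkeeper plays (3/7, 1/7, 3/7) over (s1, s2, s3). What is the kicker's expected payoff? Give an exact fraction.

Against (3/7, 1/7, 3/7), each row's expected payoff is 1: 12/7; 2: -2/7.
Taking the (5/6, 1/6)-weighted average: (5/6)·(12/7) + (1/6)·(-2/7) = 29/21.

29/21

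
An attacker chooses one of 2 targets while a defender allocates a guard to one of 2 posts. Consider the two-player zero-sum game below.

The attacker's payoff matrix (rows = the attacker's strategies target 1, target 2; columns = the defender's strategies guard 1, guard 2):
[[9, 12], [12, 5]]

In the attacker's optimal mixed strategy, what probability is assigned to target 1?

Row minima are 9 and 5, so the attacker's maximin is 9; column maxima are 12 and 12, so the defender's minimax is 12. These differ, so the equilibrium is in mixed strategies.
Let the attacker play target 1 with probability p. The defender is indifferent when 9p + 12(1−p) = 12p + 5(1−p), giving p = 7/10.

7/10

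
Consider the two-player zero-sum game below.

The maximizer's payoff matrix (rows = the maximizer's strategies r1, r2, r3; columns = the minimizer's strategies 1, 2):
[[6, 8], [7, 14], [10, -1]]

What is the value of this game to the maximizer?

49/6

Row r1 is strictly dominated by row r2, so the maximizer never plays it.
The remaining 2×2 game on (r2, r3) × (1, 2) has no saddle point. Let the maximizer play r2 with probability p; indifference gives 7p + 10(1−p) = 14p − (1−p), so p = 11/18.
Similarly the minimizer's optimal q on 1 is 5/6, and the value is 7·(5/6) + (14)·(1/6) = 49/6.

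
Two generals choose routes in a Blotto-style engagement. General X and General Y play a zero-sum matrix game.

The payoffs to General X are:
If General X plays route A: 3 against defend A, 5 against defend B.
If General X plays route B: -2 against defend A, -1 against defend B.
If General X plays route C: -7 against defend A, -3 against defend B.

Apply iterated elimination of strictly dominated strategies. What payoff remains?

Row route B is strictly dominated by row route A (3>-2, 5>-1); eliminate route B.
Row route C is strictly dominated by row route A (3>-7, 5>-3); eliminate route C.
Column defend B is strictly dominated by defend A for General Y (3<5); eliminate defend B.
Only (route A, defend A) remains, with payoff 3.

3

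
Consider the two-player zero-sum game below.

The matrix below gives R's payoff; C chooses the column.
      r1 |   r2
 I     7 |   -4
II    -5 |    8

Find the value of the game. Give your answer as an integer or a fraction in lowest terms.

Row minima are -4 and -5, so R's maximin is -4; column maxima are 7 and 8, so C's minimax is 7. These differ, so the equilibrium is in mixed strategies.
Let R play I with probability p. C is indifferent when 7p − 5(1−p) = −4p + 8(1−p), giving p = 13/24.
Let C play r1 with probability q. R is indifferent when 7q − 4(1−q) = −5q + 8(1−q), giving q = 1/2.
The value is 7·(1/2) + (-4)·(1/2) = 3/2.

3/2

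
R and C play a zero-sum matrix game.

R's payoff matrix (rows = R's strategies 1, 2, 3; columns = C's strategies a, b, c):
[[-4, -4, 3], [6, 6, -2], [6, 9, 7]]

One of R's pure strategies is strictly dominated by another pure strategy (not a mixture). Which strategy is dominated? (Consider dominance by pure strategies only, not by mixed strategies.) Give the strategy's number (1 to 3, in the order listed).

1

Compare 1 with 3: 6 > -4, 9 > -4, 7 > 3.
So 3 strictly dominates 1 for R; 1 is strictly dominated.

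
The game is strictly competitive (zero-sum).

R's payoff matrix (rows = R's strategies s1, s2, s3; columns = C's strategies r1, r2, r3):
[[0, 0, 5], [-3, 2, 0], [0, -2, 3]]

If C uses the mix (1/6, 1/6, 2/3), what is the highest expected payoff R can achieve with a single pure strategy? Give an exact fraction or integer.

s1: (0)·(1/6) + (0)·(1/6) + (5)·(2/3) = 10/3.
s2: (-3)·(1/6) + (2)·(1/6) + (0)·(2/3) = -1/6.
s3: (0)·(1/6) + (-2)·(1/6) + (3)·(2/3) = 5/3.
The best pure response is s1 with expected payoff 10/3.

10/3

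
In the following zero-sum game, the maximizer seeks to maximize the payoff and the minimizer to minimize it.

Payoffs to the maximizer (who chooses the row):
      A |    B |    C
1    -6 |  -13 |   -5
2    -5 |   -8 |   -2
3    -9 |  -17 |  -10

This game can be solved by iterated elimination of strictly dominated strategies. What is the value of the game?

-8

Column C is strictly dominated by B for the minimizer (-13<-5, -8<-2, -17<-10); eliminate C.
Row 3 is strictly dominated by row 1 (-6>-9, -13>-17); eliminate 3.
Row 1 is strictly dominated by row 2 (-5>-6, -8>-13); eliminate 1.
Column A is strictly dominated by B for the minimizer (-8<-5); eliminate A.
Only (2, B) remains, with payoff -8.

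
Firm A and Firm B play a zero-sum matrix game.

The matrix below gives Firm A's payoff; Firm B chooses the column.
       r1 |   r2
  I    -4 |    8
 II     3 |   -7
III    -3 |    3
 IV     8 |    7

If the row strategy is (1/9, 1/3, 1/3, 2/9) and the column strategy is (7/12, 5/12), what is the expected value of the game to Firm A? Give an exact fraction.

Against (7/12, 5/12), each row's expected payoff is I: 1; II: -7/6; III: -1/2; IV: 91/12.
Taking the (1/9, 1/3, 1/3, 2/9)-weighted average: (1/9)·(1) + (1/3)·(-7/6) + (1/3)·(-1/2) + (2/9)·(91/12) = 67/54.

67/54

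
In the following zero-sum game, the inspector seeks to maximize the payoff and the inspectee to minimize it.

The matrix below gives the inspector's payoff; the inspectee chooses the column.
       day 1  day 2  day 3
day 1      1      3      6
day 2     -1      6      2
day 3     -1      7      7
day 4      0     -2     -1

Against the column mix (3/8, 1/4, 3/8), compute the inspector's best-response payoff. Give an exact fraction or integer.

4

day 1: (1)·(3/8) + (3)·(1/4) + (6)·(3/8) = 27/8.
day 2: (-1)·(3/8) + (6)·(1/4) + (2)·(3/8) = 15/8.
day 3: (-1)·(3/8) + (7)·(1/4) + (7)·(3/8) = 4.
day 4: (0)·(3/8) + (-2)·(1/4) + (-1)·(3/8) = -7/8.
The best pure response is day 3 with expected payoff 4.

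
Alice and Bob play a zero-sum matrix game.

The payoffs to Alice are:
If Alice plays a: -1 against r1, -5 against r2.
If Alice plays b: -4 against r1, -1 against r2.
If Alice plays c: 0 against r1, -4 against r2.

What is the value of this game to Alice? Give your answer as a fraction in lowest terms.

Row a is strictly dominated by row c, so Alice never plays it.
The remaining 2×2 game on (b, c) × (r1, r2) has no saddle point. Let Alice play b with probability p; indifference gives −4p = −p − 4(1−p), so p = 4/7.
Similarly Bob's optimal q on r1 is 3/7, and the value is -4·(3/7) + (-1)·(4/7) = -16/7.

-16/7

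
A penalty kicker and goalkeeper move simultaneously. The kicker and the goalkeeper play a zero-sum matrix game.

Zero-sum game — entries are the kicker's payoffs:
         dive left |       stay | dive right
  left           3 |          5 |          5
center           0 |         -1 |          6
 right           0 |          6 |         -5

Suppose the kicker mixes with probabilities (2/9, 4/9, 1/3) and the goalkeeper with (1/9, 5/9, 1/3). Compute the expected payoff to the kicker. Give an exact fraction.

Against (1/9, 5/9, 1/3), each row's expected payoff is left: 43/9; center: 13/9; right: 5/3.
Taking the (2/9, 4/9, 1/3)-weighted average: (2/9)·(43/9) + (4/9)·(13/9) + (1/3)·(5/3) = 61/27.

61/27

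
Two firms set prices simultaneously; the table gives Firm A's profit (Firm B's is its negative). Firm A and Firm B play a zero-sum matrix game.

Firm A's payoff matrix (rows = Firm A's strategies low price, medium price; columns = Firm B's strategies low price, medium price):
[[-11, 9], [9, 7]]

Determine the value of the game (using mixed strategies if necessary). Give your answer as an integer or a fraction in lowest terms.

Row minima are -11 and 7, so Firm A's maximin is 7; column maxima are 9 and 9, so Firm B's minimax is 9. These differ, so the equilibrium is in mixed strategies.
Let Firm A play low price with probability p. Firm B is indifferent when −11p + 9(1−p) = 9p + 7(1−p), giving p = 1/11.
Let Firm B play low price with probability q. Firm A is indifferent when −11q + 9(1−q) = 9q + 7(1−q), giving q = 1/11.
The value is -11·(1/11) + (9)·(10/11) = 79/11.

79/11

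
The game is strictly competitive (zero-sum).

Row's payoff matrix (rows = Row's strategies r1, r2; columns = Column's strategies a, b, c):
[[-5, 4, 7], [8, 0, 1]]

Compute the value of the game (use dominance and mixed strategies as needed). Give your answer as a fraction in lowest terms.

32/17

Column c is strictly dominated by b for Column (it gives Row more in every row).
The remaining 2×2 game on (r1, r2) × (a, b) has no saddle point. Let Row play r1 with probability p; indifference gives −5p + 8(1−p) = 4p, so p = 8/17.
Similarly Column's optimal q on a is 4/17, and the value is -5·(4/17) + (4)·(13/17) = 32/17.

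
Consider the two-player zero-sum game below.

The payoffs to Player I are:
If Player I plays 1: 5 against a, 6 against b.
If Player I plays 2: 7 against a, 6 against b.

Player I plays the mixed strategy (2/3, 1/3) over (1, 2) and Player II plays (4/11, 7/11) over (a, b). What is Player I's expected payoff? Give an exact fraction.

Against (4/11, 7/11), each row's expected payoff is 1: 62/11; 2: 70/11.
Taking the (2/3, 1/3)-weighted average: (2/3)·(62/11) + (1/3)·(70/11) = 194/33.

194/33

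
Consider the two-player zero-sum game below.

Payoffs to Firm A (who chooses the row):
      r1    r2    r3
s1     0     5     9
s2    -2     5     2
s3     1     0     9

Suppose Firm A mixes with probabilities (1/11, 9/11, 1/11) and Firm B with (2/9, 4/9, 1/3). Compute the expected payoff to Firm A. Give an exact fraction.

274/99

Against (2/9, 4/9, 1/3), each row's expected payoff is s1: 47/9; s2: 22/9; s3: 29/9.
Taking the (1/11, 9/11, 1/11)-weighted average: (1/11)·(47/9) + (9/11)·(22/9) + (1/11)·(29/9) = 274/99.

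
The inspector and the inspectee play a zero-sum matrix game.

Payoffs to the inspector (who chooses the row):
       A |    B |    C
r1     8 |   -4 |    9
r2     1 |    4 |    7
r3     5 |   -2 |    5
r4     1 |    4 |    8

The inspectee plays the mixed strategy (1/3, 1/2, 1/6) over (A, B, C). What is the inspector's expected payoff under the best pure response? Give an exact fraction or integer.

11/3

r1: (8)·(1/3) + (-4)·(1/2) + (9)·(1/6) = 13/6.
r2: (1)·(1/3) + (4)·(1/2) + (7)·(1/6) = 7/2.
r3: (5)·(1/3) + (-2)·(1/2) + (5)·(1/6) = 3/2.
r4: (1)·(1/3) + (4)·(1/2) + (8)·(1/6) = 11/3.
The best pure response is r4 with expected payoff 11/3.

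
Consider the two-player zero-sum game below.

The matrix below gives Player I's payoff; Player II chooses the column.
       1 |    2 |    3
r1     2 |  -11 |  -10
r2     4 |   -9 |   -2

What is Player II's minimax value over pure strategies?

-9

The worst case (largest entry) in each column is 1: 4, 2: -9, 3: -2.
The best (smallest) of these is -9.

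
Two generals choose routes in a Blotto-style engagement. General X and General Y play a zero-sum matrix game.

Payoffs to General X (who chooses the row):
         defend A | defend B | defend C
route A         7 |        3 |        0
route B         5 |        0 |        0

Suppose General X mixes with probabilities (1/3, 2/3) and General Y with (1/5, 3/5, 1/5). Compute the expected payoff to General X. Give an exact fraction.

Against (1/5, 3/5, 1/5), each row's expected payoff is route A: 16/5; route B: 1.
Taking the (1/3, 2/3)-weighted average: (1/3)·(16/5) + (2/3)·(1) = 26/15.

26/15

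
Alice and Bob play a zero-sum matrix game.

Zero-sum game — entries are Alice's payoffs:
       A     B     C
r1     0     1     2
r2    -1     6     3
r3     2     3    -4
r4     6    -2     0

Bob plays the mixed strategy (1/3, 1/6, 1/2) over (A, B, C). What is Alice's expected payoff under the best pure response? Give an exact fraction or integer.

13/6

r1: (0)·(1/3) + (1)·(1/6) + (2)·(1/2) = 7/6.
r2: (-1)·(1/3) + (6)·(1/6) + (3)·(1/2) = 13/6.
r3: (2)·(1/3) + (3)·(1/6) + (-4)·(1/2) = -5/6.
r4: (6)·(1/3) + (-2)·(1/6) + (0)·(1/2) = 5/3.
The best pure response is r2 with expected payoff 13/6.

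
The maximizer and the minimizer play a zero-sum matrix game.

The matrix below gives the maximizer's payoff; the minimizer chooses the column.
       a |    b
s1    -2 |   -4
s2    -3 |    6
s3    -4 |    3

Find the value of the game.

-24/11

Row s3 is strictly dominated by row s2, so the maximizer never plays it.
The remaining 2×2 game on (s1, s2) × (a, b) has no saddle point. Let the maximizer play s1 with probability p; indifference gives −2p − 3(1−p) = −4p + 6(1−p), so p = 9/11.
Similarly the minimizer's optimal q on a is 10/11, and the value is -2·(10/11) + (-4)·(1/11) = -24/11.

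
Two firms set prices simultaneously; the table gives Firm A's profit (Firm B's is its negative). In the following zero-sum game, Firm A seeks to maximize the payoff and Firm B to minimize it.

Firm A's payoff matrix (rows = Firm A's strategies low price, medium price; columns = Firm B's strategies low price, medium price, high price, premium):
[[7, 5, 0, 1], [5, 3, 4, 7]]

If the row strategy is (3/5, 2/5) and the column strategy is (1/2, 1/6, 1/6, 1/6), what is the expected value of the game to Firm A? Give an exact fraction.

139/30

Against (1/2, 1/6, 1/6, 1/6), each row's expected payoff is low price: 9/2; medium price: 29/6.
Taking the (3/5, 2/5)-weighted average: (3/5)·(9/2) + (2/5)·(29/6) = 139/30.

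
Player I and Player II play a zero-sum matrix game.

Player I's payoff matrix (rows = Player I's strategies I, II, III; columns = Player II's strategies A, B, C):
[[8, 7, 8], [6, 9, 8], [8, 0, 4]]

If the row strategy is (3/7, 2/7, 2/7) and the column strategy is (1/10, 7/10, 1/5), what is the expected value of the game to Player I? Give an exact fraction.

Against (1/10, 7/10, 1/5), each row's expected payoff is I: 73/10; II: 17/2; III: 8/5.
Taking the (3/7, 2/7, 2/7)-weighted average: (3/7)·(73/10) + (2/7)·(17/2) + (2/7)·(8/5) = 421/70.

421/70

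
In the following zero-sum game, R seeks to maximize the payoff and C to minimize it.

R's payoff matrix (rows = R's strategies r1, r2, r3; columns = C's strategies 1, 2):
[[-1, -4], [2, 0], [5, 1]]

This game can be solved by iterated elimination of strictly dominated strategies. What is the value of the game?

Row r2 is strictly dominated by row r3 (5>2, 1>0); eliminate r2.
Row r1 is strictly dominated by row r3 (5>-1, 1>-4); eliminate r1.
Column 1 is strictly dominated by 2 for C (1<5); eliminate 1.
Only (r3, 2) remains, with payoff 1.

1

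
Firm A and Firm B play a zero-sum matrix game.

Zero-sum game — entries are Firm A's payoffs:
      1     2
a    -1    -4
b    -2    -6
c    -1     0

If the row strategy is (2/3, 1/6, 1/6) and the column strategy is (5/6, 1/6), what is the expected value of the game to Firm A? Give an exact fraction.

Against (5/6, 1/6), each row's expected payoff is a: -3/2; b: -8/3; c: -5/6.
Taking the (2/3, 1/6, 1/6)-weighted average: (2/3)·(-3/2) + (1/6)·(-8/3) + (1/6)·(-5/6) = -19/12.

-19/12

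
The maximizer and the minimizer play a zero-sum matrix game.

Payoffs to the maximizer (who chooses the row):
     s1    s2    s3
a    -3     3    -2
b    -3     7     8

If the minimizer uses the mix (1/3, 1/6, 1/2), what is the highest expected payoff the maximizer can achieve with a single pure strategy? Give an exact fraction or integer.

a: (-3)·(1/3) + (3)·(1/6) + (-2)·(1/2) = -3/2.
b: (-3)·(1/3) + (7)·(1/6) + (8)·(1/2) = 25/6.
The best pure response is b with expected payoff 25/6.

25/6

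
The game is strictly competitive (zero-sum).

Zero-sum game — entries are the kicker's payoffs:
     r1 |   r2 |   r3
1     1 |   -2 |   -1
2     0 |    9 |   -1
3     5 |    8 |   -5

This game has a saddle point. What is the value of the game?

Row minima: -2, -1, -5 → the kicker's maximin is -1.
Column maxima: 5, 9, -1 → the goalkeeper's minimax is -1.
They coincide at (2, r3), so the value is -1.

-1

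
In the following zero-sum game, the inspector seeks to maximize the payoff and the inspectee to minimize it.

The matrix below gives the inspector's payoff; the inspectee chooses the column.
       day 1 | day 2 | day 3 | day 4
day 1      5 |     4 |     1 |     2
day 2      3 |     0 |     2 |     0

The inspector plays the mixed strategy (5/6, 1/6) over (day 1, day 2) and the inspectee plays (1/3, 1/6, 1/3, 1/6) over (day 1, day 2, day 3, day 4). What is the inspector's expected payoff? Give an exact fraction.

25/9

Against (1/3, 1/6, 1/3, 1/6), each row's expected payoff is day 1: 3; day 2: 5/3.
Taking the (5/6, 1/6)-weighted average: (5/6)·(3) + (1/6)·(5/3) = 25/9.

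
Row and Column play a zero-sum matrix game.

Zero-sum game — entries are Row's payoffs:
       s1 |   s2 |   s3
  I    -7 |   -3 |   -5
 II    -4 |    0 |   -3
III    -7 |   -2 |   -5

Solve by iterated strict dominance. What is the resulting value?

Column s2 is strictly dominated by s1 for Column (-7<-3, -4<0, -7<-2); eliminate s2.
Row I is strictly dominated by row II (-4>-7, -3>-5); eliminate I.
Row III is strictly dominated by row II (-4>-7, -3>-5); eliminate III.
Column s3 is strictly dominated by s1 for Column (-4<-3); eliminate s3.
Only (II, s1) remains, with payoff -4.

-4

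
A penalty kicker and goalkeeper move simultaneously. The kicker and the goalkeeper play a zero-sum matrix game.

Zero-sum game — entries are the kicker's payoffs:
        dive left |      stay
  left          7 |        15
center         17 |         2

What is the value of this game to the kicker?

Row minima are 7 and 2, so the kicker's maximin is 7; column maxima are 17 and 15, so the goalkeeper's minimax is 15. These differ, so the equilibrium is in mixed strategies.
Let the kicker play left with probability p. The goalkeeper is indifferent when 7p + 17(1−p) = 15p + 2(1−p), giving p = 15/23.
Let the goalkeeper play dive left with probability q. The kicker is indifferent when 7q + 15(1−q) = 17q + 2(1−q), giving q = 13/23.
The value is 7·(13/23) + (15)·(10/23) = 241/23.

241/23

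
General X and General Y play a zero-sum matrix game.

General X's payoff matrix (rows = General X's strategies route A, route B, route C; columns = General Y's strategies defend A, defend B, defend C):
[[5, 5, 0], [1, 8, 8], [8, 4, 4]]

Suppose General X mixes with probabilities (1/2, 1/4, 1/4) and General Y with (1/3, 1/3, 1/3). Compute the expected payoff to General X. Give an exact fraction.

53/12

Against (1/3, 1/3, 1/3), each row's expected payoff is route A: 10/3; route B: 17/3; route C: 16/3.
Taking the (1/2, 1/4, 1/4)-weighted average: (1/2)·(10/3) + (1/4)·(17/3) + (1/4)·(16/3) = 53/12.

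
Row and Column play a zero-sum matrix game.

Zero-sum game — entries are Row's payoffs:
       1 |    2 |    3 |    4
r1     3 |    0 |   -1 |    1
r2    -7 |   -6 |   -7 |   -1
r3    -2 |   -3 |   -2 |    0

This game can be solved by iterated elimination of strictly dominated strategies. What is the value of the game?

Column 4 is strictly dominated by 2 for Column (0<1, -6<-1, -3<0); eliminate 4.
Row r3 is strictly dominated by row r1 (3>-2, 0>-3, -1>-2); eliminate r3.
Column 2 is strictly dominated by 3 for Column (-1<0, -7<-6); eliminate 2.
Row r2 is strictly dominated by row r1 (3>-7, -1>-7); eliminate r2.
Column 1 is strictly dominated by 3 for Column (-1<3); eliminate 1.
Only (r1, 3) remains, with payoff -1.

-1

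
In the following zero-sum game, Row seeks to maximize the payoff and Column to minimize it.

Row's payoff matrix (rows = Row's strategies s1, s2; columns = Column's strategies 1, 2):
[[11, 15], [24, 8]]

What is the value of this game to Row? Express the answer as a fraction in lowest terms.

Row minima are 11 and 8, so Row's maximin is 11; column maxima are 24 and 15, so Column's minimax is 15. These differ, so the equilibrium is in mixed strategies.
Let Row play s1 with probability p. Column is indifferent when 11p + 24(1−p) = 15p + 8(1−p), giving p = 4/5.
Let Column play 1 with probability q. Row is indifferent when 11q + 15(1−q) = 24q + 8(1−q), giving q = 7/20.
The value is 11·(7/20) + (15)·(13/20) = 68/5.

68/5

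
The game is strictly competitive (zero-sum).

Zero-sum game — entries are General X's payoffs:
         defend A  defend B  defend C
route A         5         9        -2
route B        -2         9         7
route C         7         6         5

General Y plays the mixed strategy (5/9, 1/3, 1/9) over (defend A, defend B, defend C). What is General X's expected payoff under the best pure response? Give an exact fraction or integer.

route A: (5)·(5/9) + (9)·(1/3) + (-2)·(1/9) = 50/9.
route B: (-2)·(5/9) + (9)·(1/3) + (7)·(1/9) = 8/3.
route C: (7)·(5/9) + (6)·(1/3) + (5)·(1/9) = 58/9.
The best pure response is route C with expected payoff 58/9.

58/9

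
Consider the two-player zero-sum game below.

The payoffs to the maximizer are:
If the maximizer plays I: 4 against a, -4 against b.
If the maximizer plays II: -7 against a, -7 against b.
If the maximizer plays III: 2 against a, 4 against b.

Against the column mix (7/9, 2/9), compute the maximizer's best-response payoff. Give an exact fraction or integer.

I: (4)·(7/9) + (-4)·(2/9) = 20/9.
II: (-7)·(7/9) + (-7)·(2/9) = -7.
III: (2)·(7/9) + (4)·(2/9) = 22/9.
The best pure response is III with expected payoff 22/9.

22/9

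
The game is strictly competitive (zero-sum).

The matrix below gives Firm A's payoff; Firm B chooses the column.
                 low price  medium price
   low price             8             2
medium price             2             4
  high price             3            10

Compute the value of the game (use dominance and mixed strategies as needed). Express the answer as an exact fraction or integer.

74/13

Row medium price is strictly dominated by row high price, so Firm A never plays it.
The remaining 2×2 game on (low price, high price) × (low price, medium price) has no saddle point. Let Firm A play low price with probability p; indifference gives 8p + 3(1−p) = 2p + 10(1−p), so p = 7/13.
Similarly Firm B's optimal q on low price is 8/13, and the value is 8·(8/13) + (2)·(5/13) = 74/13.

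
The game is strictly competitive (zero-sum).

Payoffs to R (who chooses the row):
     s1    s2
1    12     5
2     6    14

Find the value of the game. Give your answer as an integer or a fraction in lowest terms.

46/5

Row minima are 5 and 6, so R's maximin is 6; column maxima are 12 and 14, so C's minimax is 12. These differ, so the equilibrium is in mixed strategies.
Let R play 1 with probability p. C is indifferent when 12p + 6(1−p) = 5p + 14(1−p), giving p = 8/15.
Let C play s1 with probability q. R is indifferent when 12q + 5(1−q) = 6q + 14(1−q), giving q = 3/5.
The value is 12·(3/5) + (5)·(2/5) = 46/5.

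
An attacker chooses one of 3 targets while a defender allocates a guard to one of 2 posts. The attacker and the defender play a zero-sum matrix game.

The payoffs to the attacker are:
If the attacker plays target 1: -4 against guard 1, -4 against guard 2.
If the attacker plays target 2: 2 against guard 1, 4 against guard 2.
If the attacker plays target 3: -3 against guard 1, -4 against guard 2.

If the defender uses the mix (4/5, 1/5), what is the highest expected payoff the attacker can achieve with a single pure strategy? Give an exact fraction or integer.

12/5

target 1: (-4)·(4/5) + (-4)·(1/5) = -4.
target 2: (2)·(4/5) + (4)·(1/5) = 12/5.
target 3: (-3)·(4/5) + (-4)·(1/5) = -16/5.
The best pure response is target 2 with expected payoff 12/5.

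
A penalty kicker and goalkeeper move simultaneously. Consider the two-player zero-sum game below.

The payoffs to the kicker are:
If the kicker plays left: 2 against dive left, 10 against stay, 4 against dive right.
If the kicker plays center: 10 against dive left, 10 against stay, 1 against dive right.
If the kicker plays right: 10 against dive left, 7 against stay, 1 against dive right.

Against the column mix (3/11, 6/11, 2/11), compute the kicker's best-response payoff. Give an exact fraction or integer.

92/11

left: (2)·(3/11) + (10)·(6/11) + (4)·(2/11) = 74/11.
center: (10)·(3/11) + (10)·(6/11) + (1)·(2/11) = 92/11.
right: (10)·(3/11) + (7)·(6/11) + (1)·(2/11) = 74/11.
The best pure response is center with expected payoff 92/11.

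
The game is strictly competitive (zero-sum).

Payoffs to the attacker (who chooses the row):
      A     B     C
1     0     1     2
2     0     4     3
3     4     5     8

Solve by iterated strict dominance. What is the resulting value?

4

Row 1 is strictly dominated by row 3 (4>0, 5>1, 8>2); eliminate 1.
Row 2 is strictly dominated by row 3 (4>0, 5>4, 8>3); eliminate 2.
Column C is strictly dominated by A for the defender (4<8); eliminate C.
Column B is strictly dominated by A for the defender (4<5); eliminate B.
Only (3, A) remains, with payoff 4.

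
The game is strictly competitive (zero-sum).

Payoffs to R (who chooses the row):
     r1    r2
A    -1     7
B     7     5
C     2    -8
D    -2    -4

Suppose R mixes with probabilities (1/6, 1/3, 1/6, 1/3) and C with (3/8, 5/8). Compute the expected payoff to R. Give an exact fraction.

19/24

Against (3/8, 5/8), each row's expected payoff is A: 4; B: 23/4; C: -17/4; D: -13/4.
Taking the (1/6, 1/3, 1/6, 1/3)-weighted average: (1/6)·(4) + (1/3)·(23/4) + (1/6)·(-17/4) + (1/3)·(-13/4) = 19/24.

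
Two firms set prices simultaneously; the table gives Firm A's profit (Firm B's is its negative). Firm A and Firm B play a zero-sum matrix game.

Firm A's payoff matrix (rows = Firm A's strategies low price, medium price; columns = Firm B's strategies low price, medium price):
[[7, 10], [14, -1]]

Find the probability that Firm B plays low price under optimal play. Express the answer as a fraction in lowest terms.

11/18

Row minima are 7 and -1, so Firm A's maximin is 7; column maxima are 14 and 10, so Firm B's minimax is 10. These differ, so the equilibrium is in mixed strategies.
Let Firm B play low price with probability q. Firm A is indifferent when 7q + 10(1−q) = 14q − (1−q), giving q = 11/18.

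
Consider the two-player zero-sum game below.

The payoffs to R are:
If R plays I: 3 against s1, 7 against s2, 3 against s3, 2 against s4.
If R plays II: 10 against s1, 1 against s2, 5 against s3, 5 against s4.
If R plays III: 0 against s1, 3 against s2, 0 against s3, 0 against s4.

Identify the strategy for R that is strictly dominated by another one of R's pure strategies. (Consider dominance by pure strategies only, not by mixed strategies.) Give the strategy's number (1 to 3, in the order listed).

3

Compare III with I: 3 > 0, 7 > 3, 3 > 0, 2 > 0.
So I strictly dominates III for R; III is strictly dominated.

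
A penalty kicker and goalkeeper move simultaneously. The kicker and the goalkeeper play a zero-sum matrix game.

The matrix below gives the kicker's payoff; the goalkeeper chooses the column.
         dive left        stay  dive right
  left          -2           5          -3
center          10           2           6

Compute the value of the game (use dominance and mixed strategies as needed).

Column dive left is strictly dominated by dive right for the goalkeeper (it gives the kicker more in every row).
The remaining 2×2 game on (left, center) × (stay, dive right) has no saddle point. Let the kicker play left with probability p; indifference gives 5p + 2(1−p) = −3p + 6(1−p), so p = 1/3.
Similarly the goalkeeper's optimal q on stay is 3/4, and the value is 5·(3/4) + (-3)·(1/4) = 3.

3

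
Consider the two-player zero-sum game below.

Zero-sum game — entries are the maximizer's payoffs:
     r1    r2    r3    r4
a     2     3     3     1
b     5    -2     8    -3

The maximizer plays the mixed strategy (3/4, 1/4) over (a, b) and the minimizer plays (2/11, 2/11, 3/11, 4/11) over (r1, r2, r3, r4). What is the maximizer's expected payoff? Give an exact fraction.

Against (2/11, 2/11, 3/11, 4/11), each row's expected payoff is a: 23/11; b: 18/11.
Taking the (3/4, 1/4)-weighted average: (3/4)·(23/11) + (1/4)·(18/11) = 87/44.

87/44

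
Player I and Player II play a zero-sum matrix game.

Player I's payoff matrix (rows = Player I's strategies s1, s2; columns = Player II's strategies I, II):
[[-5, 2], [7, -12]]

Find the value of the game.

Row minima are -5 and -12, so Player I's maximin is -5; column maxima are 7 and 2, so Player II's minimax is 2. These differ, so the equilibrium is in mixed strategies.
Let Player I play s1 with probability p. Player II is indifferent when −5p + 7(1−p) = 2p − 12(1−p), giving p = 19/26.
Let Player II play I with probability q. Player I is indifferent when −5q + 2(1−q) = 7q − 12(1−q), giving q = 7/13.
The value is -5·(7/13) + (2)·(6/13) = -23/13.

-23/13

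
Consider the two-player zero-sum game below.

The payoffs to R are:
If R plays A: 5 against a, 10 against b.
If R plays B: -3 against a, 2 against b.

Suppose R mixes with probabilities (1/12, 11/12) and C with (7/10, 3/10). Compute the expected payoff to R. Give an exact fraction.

Against (7/10, 3/10), each row's expected payoff is A: 13/2; B: -3/2.
Taking the (1/12, 11/12)-weighted average: (1/12)·(13/2) + (11/12)·(-3/2) = -5/6.

-5/6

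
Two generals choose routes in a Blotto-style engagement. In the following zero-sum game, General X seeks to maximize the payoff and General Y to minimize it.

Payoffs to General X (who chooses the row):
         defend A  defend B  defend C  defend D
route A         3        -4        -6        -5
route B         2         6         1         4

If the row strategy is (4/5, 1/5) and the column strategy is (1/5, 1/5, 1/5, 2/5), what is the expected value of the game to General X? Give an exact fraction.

Against (1/5, 1/5, 1/5, 2/5), each row's expected payoff is route A: -17/5; route B: 17/5.
Taking the (4/5, 1/5)-weighted average: (4/5)·(-17/5) + (1/5)·(17/5) = -51/25.

-51/25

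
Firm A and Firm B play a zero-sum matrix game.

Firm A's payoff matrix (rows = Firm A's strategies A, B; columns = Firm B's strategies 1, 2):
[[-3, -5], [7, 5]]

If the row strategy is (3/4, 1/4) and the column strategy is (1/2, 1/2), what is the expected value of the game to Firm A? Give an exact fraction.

-3/2

Against (1/2, 1/2), each row's expected payoff is A: -4; B: 6.
Taking the (3/4, 1/4)-weighted average: (3/4)·(-4) + (1/4)·(6) = -3/2.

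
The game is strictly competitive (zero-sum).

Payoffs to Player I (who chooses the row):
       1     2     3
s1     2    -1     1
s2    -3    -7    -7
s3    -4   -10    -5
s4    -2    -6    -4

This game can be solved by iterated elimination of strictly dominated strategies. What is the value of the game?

Column 1 is strictly dominated by 2 for Player II (-1<2, -7<-3, -10<-4, -6<-2); eliminate 1.
Row s3 is strictly dominated by row s1 (-1>-10, 1>-5); eliminate s3.
Row s4 is strictly dominated by row s1 (-1>-6, 1>-4); eliminate s4.
Row s2 is strictly dominated by row s1 (-1>-7, 1>-7); eliminate s2.
Column 3 is strictly dominated by 2 for Player II (-1<1); eliminate 3.
Only (s1, 2) remains, with payoff -1.

-1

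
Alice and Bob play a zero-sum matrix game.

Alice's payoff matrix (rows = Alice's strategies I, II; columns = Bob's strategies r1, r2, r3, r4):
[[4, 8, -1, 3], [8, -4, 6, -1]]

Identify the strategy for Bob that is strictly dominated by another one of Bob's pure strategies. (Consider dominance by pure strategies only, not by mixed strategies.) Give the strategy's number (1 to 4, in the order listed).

Bob prefers columns that give Alice less. Compare r1 with r3: -1 < 4, 6 < 8.
So r3 strictly dominates r1 for Bob; r1 is strictly dominated.

1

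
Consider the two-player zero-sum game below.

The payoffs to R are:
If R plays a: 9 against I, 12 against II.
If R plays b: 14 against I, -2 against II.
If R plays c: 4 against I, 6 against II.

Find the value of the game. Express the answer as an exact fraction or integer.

Row c is strictly dominated by row a, so R never plays it.
The remaining 2×2 game on (a, b) × (I, II) has no saddle point. Let R play a with probability p; indifference gives 9p + 14(1−p) = 12p − 2(1−p), so p = 16/19.
Similarly C's optimal q on I is 14/19, and the value is 9·(14/19) + (12)·(5/19) = 186/19.

186/19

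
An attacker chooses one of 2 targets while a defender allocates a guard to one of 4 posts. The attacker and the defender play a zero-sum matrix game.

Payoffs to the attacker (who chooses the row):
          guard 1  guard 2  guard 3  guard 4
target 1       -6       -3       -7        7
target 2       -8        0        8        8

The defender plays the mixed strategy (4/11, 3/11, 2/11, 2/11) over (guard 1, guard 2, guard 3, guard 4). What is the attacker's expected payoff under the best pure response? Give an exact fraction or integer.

target 1: (-6)·(4/11) + (-3)·(3/11) + (-7)·(2/11) + (7)·(2/11) = -3.
target 2: (-8)·(4/11) + (0)·(3/11) + (8)·(2/11) + (8)·(2/11) = 0.
The best pure response is target 2 with expected payoff 0.

0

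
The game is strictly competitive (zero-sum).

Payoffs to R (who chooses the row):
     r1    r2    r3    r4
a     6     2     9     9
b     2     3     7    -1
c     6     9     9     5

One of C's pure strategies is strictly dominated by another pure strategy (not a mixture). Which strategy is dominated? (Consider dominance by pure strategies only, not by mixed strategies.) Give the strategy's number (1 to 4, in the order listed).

C prefers columns that give R less. Compare r3 with r1: 6 < 9, 2 < 7, 6 < 9.
So r1 strictly dominates r3 for C; r3 is strictly dominated.

3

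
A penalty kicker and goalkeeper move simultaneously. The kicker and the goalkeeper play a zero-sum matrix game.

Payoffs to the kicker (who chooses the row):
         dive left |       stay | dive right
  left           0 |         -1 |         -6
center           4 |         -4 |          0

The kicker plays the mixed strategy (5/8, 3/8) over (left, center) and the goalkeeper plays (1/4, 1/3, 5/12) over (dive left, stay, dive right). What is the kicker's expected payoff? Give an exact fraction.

Against (1/4, 1/3, 5/12), each row's expected payoff is left: -17/6; center: -1/3.
Taking the (5/8, 3/8)-weighted average: (5/8)·(-17/6) + (3/8)·(-1/3) = -91/48.

-91/48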